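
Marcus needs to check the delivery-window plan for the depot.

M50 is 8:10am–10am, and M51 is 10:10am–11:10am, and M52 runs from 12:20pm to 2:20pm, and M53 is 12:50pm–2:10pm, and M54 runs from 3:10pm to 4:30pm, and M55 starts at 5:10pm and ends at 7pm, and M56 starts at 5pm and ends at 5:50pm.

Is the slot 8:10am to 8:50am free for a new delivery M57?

No — it overlaps M50

M50: starts 8:10am before M57 ends 8:50am, and ends 10am after M57 starts 8:10am → overlap.
M51: starts 10:10am at or after M57 ends 8:50am → clear.
M52: starts 12:20pm at or after M57 ends 8:50am → clear.
M53: starts 12:50pm at or after M57 ends 8:50am → clear.
M54: starts 3:10pm at or after M57 ends 8:50am → clear.
M56: starts 5pm at or after M57 ends 8:50am → clear.
M55: starts 5:10pm at or after M57 ends 8:50am → clear.
M57 overlaps M50.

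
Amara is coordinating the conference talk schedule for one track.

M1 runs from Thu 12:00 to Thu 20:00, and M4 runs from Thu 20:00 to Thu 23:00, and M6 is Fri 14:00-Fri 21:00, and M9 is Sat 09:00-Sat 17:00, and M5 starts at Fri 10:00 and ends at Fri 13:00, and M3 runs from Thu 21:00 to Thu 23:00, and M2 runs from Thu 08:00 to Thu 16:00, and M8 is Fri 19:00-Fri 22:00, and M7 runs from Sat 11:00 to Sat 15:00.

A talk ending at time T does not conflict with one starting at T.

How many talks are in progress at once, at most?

Sort all start/end points and keep a running count:
Thu 08:00 start M2 → 1
Thu 12:00 start M1 → 2
Thu 16:00 end M2 → 1
Thu 20:00 end M1 → 0
Thu 20:00 start M4 → 1
Thu 21:00 start M3 → 2
Thu 23:00 end M3 → 1
Thu 23:00 end M4 → 0
Fri 10:00 start M5 → 1
Fri 13:00 end M5 → 0
Fri 14:00 start M6 → 1
Fri 19:00 start M8 → 2
Fri 21:00 end M6 → 1
Fri 22:00 end M8 → 0
Sat 09:00 start M9 → 1
Sat 11:00 start M7 → 2
Sat 15:00 end M7 → 1
Sat 17:00 end M9 → 0
Peak is 2, at Thu 12:00 (M1, M2).

2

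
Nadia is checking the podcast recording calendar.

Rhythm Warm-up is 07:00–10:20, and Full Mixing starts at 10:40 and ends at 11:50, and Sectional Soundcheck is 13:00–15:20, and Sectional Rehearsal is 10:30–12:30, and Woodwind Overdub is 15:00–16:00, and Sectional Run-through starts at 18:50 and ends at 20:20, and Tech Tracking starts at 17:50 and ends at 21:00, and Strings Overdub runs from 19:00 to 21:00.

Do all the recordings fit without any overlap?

No

Sorted by start: Rhythm Warm-up, Sectional Rehearsal, Full Mixing, Sectional Soundcheck, Woodwind Overdub, Tech Tracking, Sectional Run-through, Strings Overdub.
Sectional Rehearsal starts after Rhythm Warm-up ends, so nothing later overlaps Rhythm Warm-up either.
Full Mixing starts before Sectional Rehearsal ends → Sectional Rehearsal and Full Mixing overlap.
That's a conflict, so the schedule is not conflict-free.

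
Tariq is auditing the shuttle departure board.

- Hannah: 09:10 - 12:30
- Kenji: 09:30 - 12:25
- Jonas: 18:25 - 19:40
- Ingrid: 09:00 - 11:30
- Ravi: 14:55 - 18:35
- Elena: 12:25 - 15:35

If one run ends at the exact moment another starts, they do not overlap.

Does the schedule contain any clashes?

Check each pair: they overlap iff neither finishes before the other starts.
Sorted by start: Ingrid, Hannah, Kenji, Elena, Ravi, Jonas.
Hannah starts before Ingrid ends → Ingrid and Hannah overlap.
That's a conflict, so the schedule is not conflict-free.

Yes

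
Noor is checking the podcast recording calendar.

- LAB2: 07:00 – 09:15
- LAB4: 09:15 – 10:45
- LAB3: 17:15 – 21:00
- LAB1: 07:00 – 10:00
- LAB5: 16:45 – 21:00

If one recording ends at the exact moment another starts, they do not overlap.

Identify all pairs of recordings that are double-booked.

Sorted by start: LAB1, LAB2, LAB4, LAB5, LAB3.
LAB2 starts before LAB1 ends → LAB1 and LAB2 overlap.
LAB4 starts before LAB1 ends → LAB1 and LAB4 overlap.
LAB5 starts after LAB1 ends; LAB1 is clear from here.
LAB4 starts exactly when LAB2 ends (back-to-back, no overlap); LAB2 is clear from here.
LAB5 starts after LAB4 ends; LAB4 is clear from here.
LAB3 starts before LAB5 ends → LAB5 and LAB3 overlap.

LAB1 & LAB2, LAB1 & LAB4, LAB3 & LAB5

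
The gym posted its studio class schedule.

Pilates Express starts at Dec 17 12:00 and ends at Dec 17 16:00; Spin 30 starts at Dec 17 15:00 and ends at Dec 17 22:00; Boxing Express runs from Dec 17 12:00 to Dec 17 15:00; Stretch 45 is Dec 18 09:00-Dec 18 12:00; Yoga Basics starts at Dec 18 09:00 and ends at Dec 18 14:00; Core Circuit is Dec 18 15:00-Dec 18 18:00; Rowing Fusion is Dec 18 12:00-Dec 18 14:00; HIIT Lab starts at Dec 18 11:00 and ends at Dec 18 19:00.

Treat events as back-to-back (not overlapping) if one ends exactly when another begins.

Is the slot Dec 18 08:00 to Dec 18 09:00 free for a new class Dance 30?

Yes — the slot is free

Pilates Express: ends Dec 17 16:00 at or before Dance 30 starts Dec 18 08:00 → clear.
Boxing Express: ends Dec 17 15:00 at or before Dance 30 starts Dec 18 08:00 → clear.
Spin 30: ends Dec 17 22:00 at or before Dance 30 starts Dec 18 08:00 → clear.
Stretch 45: starts Dec 18 09:00 at or after Dance 30 ends Dec 18 09:00 → clear.
Yoga Basics: starts Dec 18 09:00 at or after Dance 30 ends Dec 18 09:00 → clear.
HIIT Lab: starts Dec 18 11:00 at or after Dance 30 ends Dec 18 09:00 → clear.
Rowing Fusion: starts Dec 18 12:00 at or after Dance 30 ends Dec 18 09:00 → clear.
Core Circuit: starts Dec 18 15:00 at or after Dance 30 ends Dec 18 09:00 → clear.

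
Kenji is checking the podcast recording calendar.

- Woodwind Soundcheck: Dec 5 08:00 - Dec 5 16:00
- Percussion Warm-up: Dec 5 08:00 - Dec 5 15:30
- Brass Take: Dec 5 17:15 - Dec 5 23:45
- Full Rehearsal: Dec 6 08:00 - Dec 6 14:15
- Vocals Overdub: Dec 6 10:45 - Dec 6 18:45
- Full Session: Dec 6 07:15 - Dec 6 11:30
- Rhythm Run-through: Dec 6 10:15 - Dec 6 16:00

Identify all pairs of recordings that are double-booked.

Full Rehearsal & Full Session, Full Rehearsal & Rhythm Run-through, Full Rehearsal & Vocals Overdub, Full Session & Rhythm Run-through, Full Session & Vocals Overdub, Percussion Warm-up & Woodwind Soundcheck, Rhythm Run-through & Vocals Overdub

Check each pair: they overlap iff neither finishes before the other starts.
Sorted by start: Woodwind Soundcheck, Percussion Warm-up, Brass Take, Full Session, Full Rehearsal, Rhythm Run-through, Vocals Overdub.
Percussion Warm-up starts before Woodwind Soundcheck ends → Woodwind Soundcheck and Percussion Warm-up overlap.
Brass Take starts after Woodwind Soundcheck ends, so nothing later overlaps Woodwind Soundcheck either.
Brass Take starts after Percussion Warm-up ends, so nothing later overlaps Percussion Warm-up either.
Full Session starts after Brass Take ends, so nothing later overlaps Brass Take either.
Full Rehearsal starts before Full Session ends → Full Session and Full Rehearsal overlap.
Rhythm Run-through starts before Full Session ends → Full Session and Rhythm Run-through overlap.
Vocals Overdub starts before Full Session ends → Full Session and Vocals Overdub overlap.
Rhythm Run-through starts before Full Rehearsal ends → Full Rehearsal and Rhythm Run-through overlap.
Vocals Overdub starts before Full Rehearsal ends → Full Rehearsal and Vocals Overdub overlap.
Vocals Overdub starts before Rhythm Run-through ends → Rhythm Run-through and Vocals Overdub overlap.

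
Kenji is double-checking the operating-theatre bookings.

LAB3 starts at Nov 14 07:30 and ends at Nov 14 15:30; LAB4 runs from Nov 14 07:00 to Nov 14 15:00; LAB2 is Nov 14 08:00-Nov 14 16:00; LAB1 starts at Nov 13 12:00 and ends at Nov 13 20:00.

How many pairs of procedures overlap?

Sorted by start: LAB1, LAB4, LAB3, LAB2.
LAB4 starts after LAB1 ends; LAB1 is clear from here.
LAB3 starts before LAB4 ends → LAB4 and LAB3 overlap.
LAB2 starts before LAB4 ends → LAB4 and LAB2 overlap.
LAB2 starts before LAB3 ends → LAB3 and LAB2 overlap.
Overlapping pairs: LAB2 & LAB3, LAB2 & LAB4, LAB3 & LAB4 — 3 in total.

3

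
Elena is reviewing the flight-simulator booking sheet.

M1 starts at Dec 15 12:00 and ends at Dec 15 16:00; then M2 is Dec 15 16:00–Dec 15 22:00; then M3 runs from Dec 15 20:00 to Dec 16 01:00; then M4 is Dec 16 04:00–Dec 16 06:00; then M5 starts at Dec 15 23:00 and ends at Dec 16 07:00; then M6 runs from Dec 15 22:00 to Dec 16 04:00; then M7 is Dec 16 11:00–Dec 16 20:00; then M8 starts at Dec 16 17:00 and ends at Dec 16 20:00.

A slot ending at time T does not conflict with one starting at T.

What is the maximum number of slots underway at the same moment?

Sweep the timeline, counting +1 at each start and −1 at each end (ends before starts at a tie):
Dec 15 12:00 start M1 → 1
Dec 15 16:00 end M1 → 0
Dec 15 16:00 start M2 → 1
Dec 15 20:00 start M3 → 2
Dec 15 22:00 end M2 → 1
Dec 15 22:00 start M6 → 2
Dec 15 23:00 start M5 → 3
Dec 16 01:00 end M3 → 2
Dec 16 04:00 end M6 → 1
Dec 16 04:00 start M4 → 2
Dec 16 06:00 end M4 → 1
Dec 16 07:00 end M5 → 0
Dec 16 11:00 start M7 → 1
Dec 16 17:00 start M8 → 2
Dec 16 20:00 end M7 → 1
Dec 16 20:00 end M8 → 0
Peak is 3, at Dec 15 23:00 (M3, M5, M6).

3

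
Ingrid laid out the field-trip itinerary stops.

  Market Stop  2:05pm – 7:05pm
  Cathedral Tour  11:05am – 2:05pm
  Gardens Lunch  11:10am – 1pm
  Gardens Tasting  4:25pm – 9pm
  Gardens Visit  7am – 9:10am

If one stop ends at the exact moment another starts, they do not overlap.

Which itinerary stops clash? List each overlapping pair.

Check each pair: they overlap iff neither finishes before the other starts.
Sorted by start: Gardens Visit, Cathedral Tour, Gardens Lunch, Market Stop, Gardens Tasting.
Cathedral Tour starts after Gardens Visit ends; Gardens Visit is clear from here.
Gardens Lunch starts before Cathedral Tour ends → Cathedral Tour and Gardens Lunch overlap.
Market Stop starts exactly when Cathedral Tour ends (back-to-back, no overlap); Cathedral Tour is clear from here.
Market Stop starts after Gardens Lunch ends; Gardens Lunch is clear from here.
Gardens Tasting starts before Market Stop ends → Market Stop and Gardens Tasting overlap.

Cathedral Tour & Gardens Lunch, Gardens Tasting & Market Stop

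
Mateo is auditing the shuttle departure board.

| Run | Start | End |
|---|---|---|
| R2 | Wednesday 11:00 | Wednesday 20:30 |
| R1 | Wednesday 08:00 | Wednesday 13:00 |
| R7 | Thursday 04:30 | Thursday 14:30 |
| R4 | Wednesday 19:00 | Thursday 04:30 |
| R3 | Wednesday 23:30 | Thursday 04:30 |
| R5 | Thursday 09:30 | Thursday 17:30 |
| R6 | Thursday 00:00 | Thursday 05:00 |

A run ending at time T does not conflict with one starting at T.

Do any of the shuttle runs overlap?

Two intervals overlap when each starts before the other ends.
Sorted by start: R1, R2, R4, R3, R6, R7, R5.
R2 starts before R1 ends → R1 and R2 overlap.
That's a conflict, so the schedule is not conflict-free.

Yes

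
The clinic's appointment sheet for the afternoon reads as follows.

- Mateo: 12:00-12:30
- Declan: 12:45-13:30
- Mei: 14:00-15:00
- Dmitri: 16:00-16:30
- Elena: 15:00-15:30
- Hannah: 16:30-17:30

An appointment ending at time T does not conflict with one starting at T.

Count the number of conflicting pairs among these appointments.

0

Check each pair: they overlap iff neither finishes before the other starts.
Sorted by start: Mateo, Declan, Mei, Elena, Dmitri, Hannah.
Declan starts after Mateo ends, so nothing later overlaps Mateo either.
Mei starts after Declan ends, so nothing later overlaps Declan either.
Elena starts exactly when Mei ends (back-to-back, no overlap), so nothing later overlaps Mei either.
Dmitri starts after Elena ends, so nothing later overlaps Elena either.
Hannah starts exactly when Dmitri ends (back-to-back, no overlap).
No pair overlaps.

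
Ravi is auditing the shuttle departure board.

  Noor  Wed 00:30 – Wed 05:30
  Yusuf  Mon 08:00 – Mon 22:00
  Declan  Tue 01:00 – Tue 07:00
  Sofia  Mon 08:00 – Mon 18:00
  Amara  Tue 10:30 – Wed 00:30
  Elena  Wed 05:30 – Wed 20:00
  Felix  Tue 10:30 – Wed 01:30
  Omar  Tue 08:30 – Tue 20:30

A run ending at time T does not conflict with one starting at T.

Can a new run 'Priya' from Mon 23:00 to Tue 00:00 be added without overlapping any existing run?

Yes — the slot is free

Sofia: ends Mon 18:00 at or before Priya starts Mon 23:00 → clear.
Yusuf: ends Mon 22:00 at or before Priya starts Mon 23:00 → clear.
Declan: starts Tue 01:00 at or after Priya ends Tue 00:00 → clear.
Omar: starts Tue 08:30 at or after Priya ends Tue 00:00 → clear.
Felix: starts Tue 10:30 at or after Priya ends Tue 00:00 → clear.
Amara: starts Tue 10:30 at or after Priya ends Tue 00:00 → clear.
Noor: starts Wed 00:30 at or after Priya ends Tue 00:00 → clear.
Elena: starts Wed 05:30 at or after Priya ends Tue 00:00 → clear.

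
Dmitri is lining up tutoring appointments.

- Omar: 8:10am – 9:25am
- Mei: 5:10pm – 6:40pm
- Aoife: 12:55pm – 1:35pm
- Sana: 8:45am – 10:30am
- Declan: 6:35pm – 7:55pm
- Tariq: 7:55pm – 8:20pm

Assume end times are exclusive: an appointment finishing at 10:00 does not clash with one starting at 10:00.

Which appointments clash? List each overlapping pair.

Check each pair: they overlap iff neither finishes before the other starts.
Sorted by start: Omar, Sana, Aoife, Mei, Declan, Tariq.
Sana starts before Omar ends → Omar and Sana overlap.
Aoife starts after Omar ends, so Omar has no further overlaps.
Aoife starts after Sana ends, so Sana has no further overlaps.
Mei starts after Aoife ends, so Aoife has no further overlaps.
Declan starts before Mei ends → Mei and Declan overlap.
Tariq starts after Mei ends.
Tariq starts exactly when Declan ends (back-to-back, no overlap).

Declan & Mei, Omar & Sana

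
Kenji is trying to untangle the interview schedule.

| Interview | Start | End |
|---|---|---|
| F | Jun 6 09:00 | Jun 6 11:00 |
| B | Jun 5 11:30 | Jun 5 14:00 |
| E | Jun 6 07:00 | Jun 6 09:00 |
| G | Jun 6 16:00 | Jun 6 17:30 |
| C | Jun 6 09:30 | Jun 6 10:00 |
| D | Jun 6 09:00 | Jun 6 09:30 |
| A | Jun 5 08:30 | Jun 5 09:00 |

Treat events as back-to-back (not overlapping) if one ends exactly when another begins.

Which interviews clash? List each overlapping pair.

Two intervals overlap when each starts before the other ends.
Sorted by start: A, B, E, D, F, C, G.
B starts after A ends — done with A.
E starts after B ends — done with B.
D starts exactly when E ends (back-to-back, no overlap) — done with E.
F starts before D ends → D and F overlap.
C starts exactly when D ends (back-to-back, no overlap) — done with D.
C starts before F ends → F and C overlap.
G starts after F ends.
G starts after C ends.

C & F, D & F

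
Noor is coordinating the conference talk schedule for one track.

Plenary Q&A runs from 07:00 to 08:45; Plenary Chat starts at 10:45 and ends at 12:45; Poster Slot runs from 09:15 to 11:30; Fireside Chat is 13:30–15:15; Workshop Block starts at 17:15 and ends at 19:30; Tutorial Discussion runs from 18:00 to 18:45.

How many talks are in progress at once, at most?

Sort all start/end points and keep a running count:
07:00 start Plenary Q&A → 1
08:45 end Plenary Q&A → 0
09:15 start Poster Slot → 1
10:45 start Plenary Chat → 2
11:30 end Poster Slot → 1
12:45 end Plenary Chat → 0
13:30 start Fireside Chat → 1
15:15 end Fireside Chat → 0
17:15 start Workshop Block → 1
18:00 start Tutorial Discussion → 2
18:45 end Tutorial Discussion → 1
19:30 end Workshop Block → 0
Peak is 2, at 10:45 (Plenary Chat, Poster Slot).

2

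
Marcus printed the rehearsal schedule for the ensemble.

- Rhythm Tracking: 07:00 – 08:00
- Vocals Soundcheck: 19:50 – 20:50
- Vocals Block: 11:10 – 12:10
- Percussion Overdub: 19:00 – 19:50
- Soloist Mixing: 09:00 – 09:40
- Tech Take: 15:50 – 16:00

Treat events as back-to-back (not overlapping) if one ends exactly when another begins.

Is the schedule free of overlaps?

Yes

Two intervals overlap when each starts before the other ends.
Sorted by start: Rhythm Tracking, Soloist Mixing, Vocals Block, Tech Take, Percussion Overdub, Vocals Soundcheck.
Soloist Mixing starts after Rhythm Tracking ends, so nothing later overlaps Rhythm Tracking either.
Vocals Block starts after Soloist Mixing ends, so nothing later overlaps Soloist Mixing either.
Tech Take starts after Vocals Block ends, so nothing later overlaps Vocals Block either.
Percussion Overdub starts after Tech Take ends, so nothing later overlaps Tech Take either.
Vocals Soundcheck starts exactly when Percussion Overdub ends (back-to-back, no overlap).
Every pair is clear; the schedule has no overlaps.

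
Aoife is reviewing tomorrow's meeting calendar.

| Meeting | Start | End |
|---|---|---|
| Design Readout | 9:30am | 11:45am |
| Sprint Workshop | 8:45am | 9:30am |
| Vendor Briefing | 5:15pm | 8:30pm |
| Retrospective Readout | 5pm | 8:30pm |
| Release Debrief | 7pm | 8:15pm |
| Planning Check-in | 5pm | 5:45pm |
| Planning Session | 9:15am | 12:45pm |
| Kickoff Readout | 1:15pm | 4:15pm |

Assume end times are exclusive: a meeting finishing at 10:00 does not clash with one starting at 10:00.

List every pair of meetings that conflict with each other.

Check each pair: they overlap iff neither finishes before the other starts.
Sorted by start: Sprint Workshop, Planning Session, Design Readout, Kickoff Readout, Planning Check-in, Retrospective Readout, Vendor Briefing, Release Debrief.
Planning Session starts before Sprint Workshop ends → Sprint Workshop and Planning Session overlap.
Design Readout starts exactly when Sprint Workshop ends (back-to-back, no overlap); Sprint Workshop is clear from here.
Design Readout starts before Planning Session ends → Planning Session and Design Readout overlap.
Kickoff Readout starts after Planning Session ends; Planning Session is clear from here.
Kickoff Readout starts after Design Readout ends; Design Readout is clear from here.
Planning Check-in starts after Kickoff Readout ends; Kickoff Readout is clear from here.
Retrospective Readout starts before Planning Check-in ends → Planning Check-in and Retrospective Readout overlap.
Vendor Briefing starts before Planning Check-in ends → Planning Check-in and Vendor Briefing overlap.
Release Debrief starts after Planning Check-in ends.
Vendor Briefing starts before Retrospective Readout ends → Retrospective Readout and Vendor Briefing overlap.
Release Debrief starts before Retrospective Readout ends → Retrospective Readout and Release Debrief overlap.
Release Debrief starts before Vendor Briefing ends → Vendor Briefing and Release Debrief overlap.

Design Readout & Planning Session, Planning Check-in & Retrospective Readout, Planning Check-in & Vendor Briefing, Planning Session & Sprint Workshop, Release Debrief & Retrospective Readout, Release Debrief & Vendor Briefing, Retrospective Readout & Vendor Briefing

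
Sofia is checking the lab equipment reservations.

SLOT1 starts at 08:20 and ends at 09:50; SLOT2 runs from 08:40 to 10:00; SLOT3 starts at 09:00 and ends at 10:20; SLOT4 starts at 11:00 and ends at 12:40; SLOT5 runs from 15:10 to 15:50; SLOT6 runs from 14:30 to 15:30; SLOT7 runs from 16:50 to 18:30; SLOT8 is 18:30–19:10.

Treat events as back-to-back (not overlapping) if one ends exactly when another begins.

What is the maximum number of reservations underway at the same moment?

Sweep the timeline, counting +1 at each start and −1 at each end (ends before starts at a tie):
08:20 start SLOT1 → 1
08:40 start SLOT2 → 2
09:00 start SLOT3 → 3
09:50 end SLOT1 → 2
10:00 end SLOT2 → 1
10:20 end SLOT3 → 0
11:00 start SLOT4 → 1
12:40 end SLOT4 → 0
14:30 start SLOT6 → 1
15:10 start SLOT5 → 2
15:30 end SLOT6 → 1
15:50 end SLOT5 → 0
16:50 start SLOT7 → 1
18:30 end SLOT7 → 0
18:30 start SLOT8 → 1
19:10 end SLOT8 → 0
Peak is 3, at 09:00 (SLOT1, SLOT2, SLOT3).

3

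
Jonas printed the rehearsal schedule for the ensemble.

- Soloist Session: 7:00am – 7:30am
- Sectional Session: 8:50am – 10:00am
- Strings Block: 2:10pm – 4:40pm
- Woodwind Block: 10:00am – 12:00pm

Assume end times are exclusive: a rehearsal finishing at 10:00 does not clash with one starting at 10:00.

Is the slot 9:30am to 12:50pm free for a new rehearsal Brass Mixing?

No — it overlaps Sectional Session, Woodwind Block

Soloist Session: ends 7:30am at or before Brass Mixing starts 9:30am → clear.
Sectional Session: starts 8:50am before Brass Mixing ends 12:50pm, and ends 10:00am after Brass Mixing starts 9:30am → overlap.
Woodwind Block: starts 10:00am before Brass Mixing ends 12:50pm, and ends 12:00pm after Brass Mixing starts 9:30am → overlap.
Strings Block: starts 2:10pm at or after Brass Mixing ends 12:50pm → clear.
Brass Mixing overlaps Sectional Session, Woodwind Block.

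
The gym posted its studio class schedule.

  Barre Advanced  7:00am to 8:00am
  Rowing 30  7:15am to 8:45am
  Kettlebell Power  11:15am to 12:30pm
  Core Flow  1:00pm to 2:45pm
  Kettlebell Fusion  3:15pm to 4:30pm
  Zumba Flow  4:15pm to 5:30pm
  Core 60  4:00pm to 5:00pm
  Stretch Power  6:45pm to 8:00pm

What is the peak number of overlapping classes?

3

Sort all start/end points and keep a running count:
7:00am start Barre Advanced → 1
7:15am start Rowing 30 → 2
8:00am end Barre Advanced → 1
8:45am end Rowing 30 → 0
11:15am start Kettlebell Power → 1
12:30pm end Kettlebell Power → 0
1:00pm start Core Flow → 1
2:45pm end Core Flow → 0
3:15pm start Kettlebell Fusion → 1
4:00pm start Core 60 → 2
4:15pm start Zumba Flow → 3
4:30pm end Kettlebell Fusion → 2
5:00pm end Core 60 → 1
5:30pm end Zumba Flow → 0
6:45pm start Stretch Power → 1
8:00pm end Stretch Power → 0
Peak is 3, at 4:15pm (Core 60, Kettlebell Fusion, Zumba Flow).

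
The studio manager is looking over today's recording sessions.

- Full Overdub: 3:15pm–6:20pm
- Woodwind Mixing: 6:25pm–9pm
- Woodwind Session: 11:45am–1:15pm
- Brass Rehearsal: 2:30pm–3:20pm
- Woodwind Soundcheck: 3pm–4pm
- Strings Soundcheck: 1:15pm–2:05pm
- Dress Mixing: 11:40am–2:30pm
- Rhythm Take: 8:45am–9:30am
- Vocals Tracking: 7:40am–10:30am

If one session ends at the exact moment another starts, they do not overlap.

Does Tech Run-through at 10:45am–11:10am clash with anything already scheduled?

Vocals Tracking: ends 10:30am at or before Tech Run-through starts 10:45am → clear.
Rhythm Take: ends 9:30am at or before Tech Run-through starts 10:45am → clear.
Dress Mixing: starts 11:40am at or after Tech Run-through ends 11:10am → clear.
Woodwind Session: starts 11:45am at or after Tech Run-through ends 11:10am → clear.
Strings Soundcheck: starts 1:15pm at or after Tech Run-through ends 11:10am → clear.
Brass Rehearsal: starts 2:30pm at or after Tech Run-through ends 11:10am → clear.
Woodwind Soundcheck: starts 3pm at or after Tech Run-through ends 11:10am → clear.
Full Overdub: starts 3:15pm at or after Tech Run-through ends 11:10am → clear.
Woodwind Mixing: starts 6:25pm at or after Tech Run-through ends 11:10am → clear.

No — it doesn't clash with anything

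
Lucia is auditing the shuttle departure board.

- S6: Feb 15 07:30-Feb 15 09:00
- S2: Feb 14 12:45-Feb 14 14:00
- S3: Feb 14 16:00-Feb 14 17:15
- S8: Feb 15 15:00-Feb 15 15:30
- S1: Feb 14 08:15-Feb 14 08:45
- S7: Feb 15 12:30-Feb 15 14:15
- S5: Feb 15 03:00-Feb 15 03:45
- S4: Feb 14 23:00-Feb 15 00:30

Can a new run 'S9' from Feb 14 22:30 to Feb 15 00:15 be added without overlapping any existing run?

S1: ends Feb 14 08:45 at or before S9 starts Feb 14 22:30 → clear.
S2: ends Feb 14 14:00 at or before S9 starts Feb 14 22:30 → clear.
S3: ends Feb 14 17:15 at or before S9 starts Feb 14 22:30 → clear.
S4: starts Feb 14 23:00 before S9 ends Feb 15 00:15, and ends Feb 15 00:30 after S9 starts Feb 14 22:30 → overlap.
S5: starts Feb 15 03:00 at or after S9 ends Feb 15 00:15 → clear.
S6: starts Feb 15 07:30 at or after S9 ends Feb 15 00:15 → clear.
S7: starts Feb 15 12:30 at or after S9 ends Feb 15 00:15 → clear.
S8: starts Feb 15 15:00 at or after S9 ends Feb 15 00:15 → clear.
S9 overlaps S4.

No — it overlaps S4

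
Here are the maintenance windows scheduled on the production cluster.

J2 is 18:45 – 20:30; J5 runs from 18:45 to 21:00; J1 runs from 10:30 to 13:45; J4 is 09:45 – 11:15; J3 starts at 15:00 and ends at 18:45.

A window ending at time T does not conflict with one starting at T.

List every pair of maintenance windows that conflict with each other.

J1 & J4, J2 & J5

Sorted by start: J4, J1, J3, J2, J5.
J1 starts before J4 ends → J4 and J1 overlap.
J3 starts after J4 ends, so nothing later overlaps J4 either.
J3 starts after J1 ends, so nothing later overlaps J1 either.
J2 starts exactly when J3 ends (back-to-back, no overlap), so nothing later overlaps J3 either.
J5 starts before J2 ends → J2 and J5 overlap.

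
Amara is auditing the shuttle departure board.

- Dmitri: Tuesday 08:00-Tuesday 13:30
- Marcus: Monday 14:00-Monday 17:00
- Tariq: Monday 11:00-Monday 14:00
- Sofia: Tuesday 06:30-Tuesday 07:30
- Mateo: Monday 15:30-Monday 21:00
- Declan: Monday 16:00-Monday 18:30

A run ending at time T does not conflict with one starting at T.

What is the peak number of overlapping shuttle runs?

Sweep the timeline, counting +1 at each start and −1 at each end (ends before starts at a tie):
Monday 11:00 start Tariq → 1
Monday 14:00 end Tariq → 0
Monday 14:00 start Marcus → 1
Monday 15:30 start Mateo → 2
Monday 16:00 start Declan → 3
Monday 17:00 end Marcus → 2
Monday 18:30 end Declan → 1
Monday 21:00 end Mateo → 0
Tuesday 06:30 start Sofia → 1
Tuesday 07:30 end Sofia → 0
Tuesday 08:00 start Dmitri → 1
Tuesday 13:30 end Dmitri → 0
Peak is 3, at Monday 16:00 (Declan, Marcus, Mateo).

3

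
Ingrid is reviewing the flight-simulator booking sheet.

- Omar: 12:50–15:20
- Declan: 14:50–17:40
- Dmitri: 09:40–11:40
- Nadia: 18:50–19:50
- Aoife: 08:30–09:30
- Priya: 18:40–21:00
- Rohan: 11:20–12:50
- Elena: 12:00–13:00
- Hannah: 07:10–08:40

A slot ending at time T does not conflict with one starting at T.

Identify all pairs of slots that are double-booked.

Check each pair: they overlap iff neither finishes before the other starts.
Sorted by start: Hannah, Aoife, Dmitri, Rohan, Elena, Omar, Declan, Priya, Nadia.
Aoife starts before Hannah ends → Hannah and Aoife overlap.
Dmitri starts after Hannah ends; Hannah is clear from here.
Dmitri starts after Aoife ends; Aoife is clear from here.
Rohan starts before Dmitri ends → Dmitri and Rohan overlap.
Elena starts after Dmitri ends; Dmitri is clear from here.
Elena starts before Rohan ends → Rohan and Elena overlap.
Omar starts exactly when Rohan ends (back-to-back, no overlap); Rohan is clear from here.
Omar starts before Elena ends → Elena and Omar overlap.
Declan starts after Elena ends; Elena is clear from here.
Declan starts before Omar ends → Omar and Declan overlap.
Priya starts after Omar ends; Omar is clear from here.
Priya starts after Declan ends; Declan is clear from here.
Nadia starts before Priya ends → Priya and Nadia overlap.

Aoife & Hannah, Declan & Omar, Dmitri & Rohan, Elena & Omar, Elena & Rohan, Nadia & Priya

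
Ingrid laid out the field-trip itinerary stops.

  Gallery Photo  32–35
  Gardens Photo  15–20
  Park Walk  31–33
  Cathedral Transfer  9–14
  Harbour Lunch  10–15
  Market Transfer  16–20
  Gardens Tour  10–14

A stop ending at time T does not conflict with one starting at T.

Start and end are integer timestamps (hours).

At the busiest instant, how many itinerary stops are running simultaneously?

3

Walk through starts and ends in time order (an end at T is processed before a start at T):
9 start Cathedral Transfer → 1
10 start Gardens Tour → 2
10 start Harbour Lunch → 3
14 end Cathedral Transfer → 2
14 end Gardens Tour → 1
15 end Harbour Lunch → 0
15 start Gardens Photo → 1
16 start Market Transfer → 2
20 end Gardens Photo → 1
20 end Market Transfer → 0
31 start Park Walk → 1
32 start Gallery Photo → 2
33 end Park Walk → 1
35 end Gallery Photo → 0
Peak is 3, at 10 (Cathedral Transfer, Gardens Tour, Harbour Lunch).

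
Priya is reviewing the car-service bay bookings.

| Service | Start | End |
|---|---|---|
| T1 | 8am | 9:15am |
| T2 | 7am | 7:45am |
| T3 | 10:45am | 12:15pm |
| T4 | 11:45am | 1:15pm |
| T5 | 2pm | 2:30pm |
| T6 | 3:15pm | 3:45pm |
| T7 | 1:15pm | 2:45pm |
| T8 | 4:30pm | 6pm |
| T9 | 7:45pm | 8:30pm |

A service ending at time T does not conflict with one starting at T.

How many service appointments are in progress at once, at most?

2

Sweep the timeline, counting +1 at each start and −1 at each end (ends before starts at a tie):
7am start T2 → 1
7:45am end T2 → 0
8am start T1 → 1
9:15am end T1 → 0
10:45am start T3 → 1
11:45am start T4 → 2
12:15pm end T3 → 1
1:15pm end T4 → 0
1:15pm start T7 → 1
2pm start T5 → 2
2:30pm end T5 → 1
2:45pm end T7 → 0
3:15pm start T6 → 1
3:45pm end T6 → 0
4:30pm start T8 → 1
6pm end T8 → 0
7:45pm start T9 → 1
8:30pm end T9 → 0
Peak is 2, at 11:45am (T3, T4).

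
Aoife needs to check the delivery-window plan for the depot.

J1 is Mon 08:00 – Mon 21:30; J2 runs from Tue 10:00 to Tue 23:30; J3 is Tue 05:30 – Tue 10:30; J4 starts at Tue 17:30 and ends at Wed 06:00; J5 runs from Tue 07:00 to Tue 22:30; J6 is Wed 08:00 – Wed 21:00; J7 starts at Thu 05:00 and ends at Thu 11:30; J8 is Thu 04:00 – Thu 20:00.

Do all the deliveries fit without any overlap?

Sorted by start: J1, J3, J5, J2, J4, J6, J8, J7.
J3 starts after J1 ends, so nothing later overlaps J1 either.
J5 starts before J3 ends → J3 and J5 overlap.
That's a conflict, so the schedule is not conflict-free.

No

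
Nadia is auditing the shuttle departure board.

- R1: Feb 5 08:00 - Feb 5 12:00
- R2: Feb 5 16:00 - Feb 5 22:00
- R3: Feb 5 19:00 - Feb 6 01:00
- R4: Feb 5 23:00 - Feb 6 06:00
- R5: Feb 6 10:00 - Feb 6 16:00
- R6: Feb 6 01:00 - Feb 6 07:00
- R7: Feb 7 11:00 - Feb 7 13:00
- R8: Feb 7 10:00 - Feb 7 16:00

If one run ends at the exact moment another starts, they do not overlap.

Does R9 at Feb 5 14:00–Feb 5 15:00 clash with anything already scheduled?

No — it doesn't clash with anything

R1: ends Feb 5 12:00 at or before R9 starts Feb 5 14:00 → clear.
R2: starts Feb 5 16:00 at or after R9 ends Feb 5 15:00 → clear.
R3: starts Feb 5 19:00 at or after R9 ends Feb 5 15:00 → clear.
R4: starts Feb 5 23:00 at or after R9 ends Feb 5 15:00 → clear.
R6: starts Feb 6 01:00 at or after R9 ends Feb 5 15:00 → clear.
R5: starts Feb 6 10:00 at or after R9 ends Feb 5 15:00 → clear.
R8: starts Feb 7 10:00 at or after R9 ends Feb 5 15:00 → clear.
R7: starts Feb 7 11:00 at or after R9 ends Feb 5 15:00 → clear.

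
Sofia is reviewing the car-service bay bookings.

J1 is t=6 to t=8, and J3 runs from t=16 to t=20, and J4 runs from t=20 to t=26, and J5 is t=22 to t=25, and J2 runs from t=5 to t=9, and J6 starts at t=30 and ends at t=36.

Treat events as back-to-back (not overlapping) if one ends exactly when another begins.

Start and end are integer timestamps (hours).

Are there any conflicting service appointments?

Two intervals overlap when each starts before the other ends.
Sorted by start: J2, J1, J3, J4, J5, J6.
J1 starts before J2 ends → J2 and J1 overlap.
That's a conflict, so the schedule is not conflict-free.

Yes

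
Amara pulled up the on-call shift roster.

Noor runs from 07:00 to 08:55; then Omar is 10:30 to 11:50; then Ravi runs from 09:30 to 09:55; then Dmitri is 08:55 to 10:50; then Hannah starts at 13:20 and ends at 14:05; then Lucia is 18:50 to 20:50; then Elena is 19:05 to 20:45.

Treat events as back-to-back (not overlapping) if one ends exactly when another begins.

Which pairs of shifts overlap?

Dmitri & Omar, Dmitri & Ravi, Elena & Lucia

Sorted by start: Noor, Dmitri, Ravi, Omar, Hannah, Lucia, Elena.
Dmitri starts exactly when Noor ends (back-to-back, no overlap), so nothing later overlaps Noor either.
Ravi starts before Dmitri ends → Dmitri and Ravi overlap.
Omar starts before Dmitri ends → Dmitri and Omar overlap.
Hannah starts after Dmitri ends, so nothing later overlaps Dmitri either.
Omar starts after Ravi ends, so nothing later overlaps Ravi either.
Hannah starts after Omar ends, so nothing later overlaps Omar either.
Lucia starts after Hannah ends, so nothing later overlaps Hannah either.
Elena starts before Lucia ends → Lucia and Elena overlap.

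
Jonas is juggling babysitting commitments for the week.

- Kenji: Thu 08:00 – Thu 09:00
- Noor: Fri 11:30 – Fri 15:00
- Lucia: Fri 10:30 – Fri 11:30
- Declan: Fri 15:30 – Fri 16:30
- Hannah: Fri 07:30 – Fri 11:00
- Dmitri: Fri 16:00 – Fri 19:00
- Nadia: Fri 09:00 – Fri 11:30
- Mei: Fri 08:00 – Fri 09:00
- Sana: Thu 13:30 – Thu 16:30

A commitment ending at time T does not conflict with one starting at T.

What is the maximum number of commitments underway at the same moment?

3

Walk through starts and ends in time order (an end at T is processed before a start at T):
Thu 08:00 start Kenji → 1
Thu 09:00 end Kenji → 0
Thu 13:30 start Sana → 1
Thu 16:30 end Sana → 0
Fri 07:30 start Hannah → 1
Fri 08:00 start Mei → 2
Fri 09:00 end Mei → 1
Fri 09:00 start Nadia → 2
Fri 10:30 start Lucia → 3
Fri 11:00 end Hannah → 2
Fri 11:30 end Lucia → 1
Fri 11:30 end Nadia → 0
Fri 11:30 start Noor → 1
Fri 15:00 end Noor → 0
Fri 15:30 start Declan → 1
Fri 16:00 start Dmitri → 2
Fri 16:30 end Declan → 1
Fri 19:00 end Dmitri → 0
Peak is 3, at Fri 10:30 (Hannah, Lucia, Nadia).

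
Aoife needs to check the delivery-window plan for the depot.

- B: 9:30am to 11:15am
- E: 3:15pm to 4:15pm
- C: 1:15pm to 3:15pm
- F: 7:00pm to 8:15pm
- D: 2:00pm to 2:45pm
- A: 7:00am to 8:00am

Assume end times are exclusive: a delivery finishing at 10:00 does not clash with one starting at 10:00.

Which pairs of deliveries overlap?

C & D

Sorted by start: A, B, C, D, E, F.
B starts after A ends — done with A.
C starts after B ends — done with B.
D starts before C ends → C and D overlap.
E starts exactly when C ends (back-to-back, no overlap) — done with C.
E starts after D ends — done with D.
F starts after E ends.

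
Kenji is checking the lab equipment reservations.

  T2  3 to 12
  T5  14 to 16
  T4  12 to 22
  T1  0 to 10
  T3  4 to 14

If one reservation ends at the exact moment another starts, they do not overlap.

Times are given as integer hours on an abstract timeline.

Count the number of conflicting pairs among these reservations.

5

Check each pair: they overlap iff neither finishes before the other starts.
Sorted by start: T1, T2, T3, T4, T5.
T2 starts before T1 ends → T1 and T2 overlap.
T3 starts before T1 ends → T1 and T3 overlap.
T4 starts after T1 ends, so T1 has no further overlaps.
T3 starts before T2 ends → T2 and T3 overlap.
T4 starts exactly when T2 ends (back-to-back, no overlap), so T2 has no further overlaps.
T4 starts before T3 ends → T3 and T4 overlap.
T5 starts exactly when T3 ends (back-to-back, no overlap).
T5 starts before T4 ends → T4 and T5 overlap.
Overlapping pairs: T1 & T2, T1 & T3, T2 & T3, T3 & T4, T4 & T5 — 5 in total.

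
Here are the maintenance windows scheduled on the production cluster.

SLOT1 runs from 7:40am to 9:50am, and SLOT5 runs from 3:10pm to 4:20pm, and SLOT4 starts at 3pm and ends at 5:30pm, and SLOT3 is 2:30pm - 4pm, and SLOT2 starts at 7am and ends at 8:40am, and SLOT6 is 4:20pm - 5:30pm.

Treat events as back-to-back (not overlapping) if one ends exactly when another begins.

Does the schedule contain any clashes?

Yes

Sorted by start: SLOT2, SLOT1, SLOT3, SLOT4, SLOT5, SLOT6.
SLOT1 starts before SLOT2 ends → SLOT2 and SLOT1 overlap.
That's a conflict, so the schedule is not conflict-free.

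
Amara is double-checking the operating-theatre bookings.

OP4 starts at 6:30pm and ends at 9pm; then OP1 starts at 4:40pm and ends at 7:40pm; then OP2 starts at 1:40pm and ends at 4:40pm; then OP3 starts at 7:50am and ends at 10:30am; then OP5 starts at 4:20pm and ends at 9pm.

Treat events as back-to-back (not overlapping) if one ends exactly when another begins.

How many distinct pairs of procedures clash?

Sorted by start: OP3, OP2, OP5, OP1, OP4.
OP2 starts after OP3 ends, so OP3 has no further overlaps.
OP5 starts before OP2 ends → OP2 and OP5 overlap.
OP1 starts exactly when OP2 ends (back-to-back, no overlap), so OP2 has no further overlaps.
OP1 starts before OP5 ends → OP5 and OP1 overlap.
OP4 starts before OP5 ends → OP5 and OP4 overlap.
OP4 starts before OP1 ends → OP1 and OP4 overlap.
Overlapping pairs: OP1 & OP4, OP1 & OP5, OP2 & OP5, OP4 & OP5 — 4 in total.

4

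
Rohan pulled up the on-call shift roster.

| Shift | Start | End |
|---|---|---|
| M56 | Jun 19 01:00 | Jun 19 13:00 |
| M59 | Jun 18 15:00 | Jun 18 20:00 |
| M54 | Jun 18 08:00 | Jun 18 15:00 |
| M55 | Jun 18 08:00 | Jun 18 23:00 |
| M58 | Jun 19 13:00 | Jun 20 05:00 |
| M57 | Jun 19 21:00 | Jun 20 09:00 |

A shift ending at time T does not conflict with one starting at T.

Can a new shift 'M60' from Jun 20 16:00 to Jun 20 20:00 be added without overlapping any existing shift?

Yes — the slot is free

M54: ends Jun 18 15:00 at or before M60 starts Jun 20 16:00 → clear.
M55: ends Jun 18 23:00 at or before M60 starts Jun 20 16:00 → clear.
M59: ends Jun 18 20:00 at or before M60 starts Jun 20 16:00 → clear.
M56: ends Jun 19 13:00 at or before M60 starts Jun 20 16:00 → clear.
M58: ends Jun 20 05:00 at or before M60 starts Jun 20 16:00 → clear.
M57: ends Jun 20 09:00 at or before M60 starts Jun 20 16:00 → clear.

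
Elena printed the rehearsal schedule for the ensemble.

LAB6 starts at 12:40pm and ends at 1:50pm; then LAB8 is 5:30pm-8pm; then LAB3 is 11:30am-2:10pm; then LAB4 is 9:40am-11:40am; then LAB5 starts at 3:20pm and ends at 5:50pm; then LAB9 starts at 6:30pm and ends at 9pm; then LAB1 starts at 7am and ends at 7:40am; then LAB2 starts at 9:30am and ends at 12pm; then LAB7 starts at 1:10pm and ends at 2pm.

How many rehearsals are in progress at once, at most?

3

Walk through starts and ends in time order (an end at T is processed before a start at T):
7am start LAB1 → 1
7:40am end LAB1 → 0
9:30am start LAB2 → 1
9:40am start LAB4 → 2
11:30am start LAB3 → 3
11:40am end LAB4 → 2
12pm end LAB2 → 1
12:40pm start LAB6 → 2
1:10pm start LAB7 → 3
1:50pm end LAB6 → 2
2pm end LAB7 → 1
2:10pm end LAB3 → 0
3:20pm start LAB5 → 1
5:30pm start LAB8 → 2
5:50pm end LAB5 → 1
6:30pm start LAB9 → 2
8pm end LAB8 → 1
9pm end LAB9 → 0
Peak is 3, at 11:30am (LAB2, LAB3, LAB4).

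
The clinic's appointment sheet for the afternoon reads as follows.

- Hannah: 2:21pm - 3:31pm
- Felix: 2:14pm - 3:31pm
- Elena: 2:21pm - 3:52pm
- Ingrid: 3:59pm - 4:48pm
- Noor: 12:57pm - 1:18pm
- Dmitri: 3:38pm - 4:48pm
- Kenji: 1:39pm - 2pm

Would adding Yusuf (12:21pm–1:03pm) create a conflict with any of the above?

Yes — it overlaps Noor

Noor: starts 12:57pm before Yusuf ends 1:03pm, and ends 1:18pm after Yusuf starts 12:21pm → overlap.
Kenji: starts 1:39pm at or after Yusuf ends 1:03pm → clear.
Felix: starts 2:14pm at or after Yusuf ends 1:03pm → clear.
Hannah: starts 2:21pm at or after Yusuf ends 1:03pm → clear.
Elena: starts 2:21pm at or after Yusuf ends 1:03pm → clear.
Dmitri: starts 3:38pm at or after Yusuf ends 1:03pm → clear.
Ingrid: starts 3:59pm at or after Yusuf ends 1:03pm → clear.
Yusuf overlaps Noor.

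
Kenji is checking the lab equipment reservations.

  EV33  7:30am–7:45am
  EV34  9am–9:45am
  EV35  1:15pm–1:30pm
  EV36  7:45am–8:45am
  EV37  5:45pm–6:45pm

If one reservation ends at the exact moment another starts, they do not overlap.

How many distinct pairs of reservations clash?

Sorted by start: EV33, EV36, EV34, EV35, EV37.
EV36 starts exactly when EV33 ends (back-to-back, no overlap), so EV33 has no further overlaps.
EV34 starts after EV36 ends, so EV36 has no further overlaps.
EV35 starts after EV34 ends, so EV34 has no further overlaps.
EV37 starts after EV35 ends.
No pair overlaps.

0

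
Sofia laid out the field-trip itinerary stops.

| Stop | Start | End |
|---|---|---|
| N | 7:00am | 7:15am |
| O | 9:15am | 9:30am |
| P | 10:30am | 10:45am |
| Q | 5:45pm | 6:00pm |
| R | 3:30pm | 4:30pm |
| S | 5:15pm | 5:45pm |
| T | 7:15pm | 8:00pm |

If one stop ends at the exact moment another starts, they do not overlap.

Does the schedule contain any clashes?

No

Sorted by start: N, O, P, R, S, Q, T.
O starts after N ends, so N has no further overlaps.
P starts after O ends, so O has no further overlaps.
R starts after P ends, so P has no further overlaps.
S starts after R ends, so R has no further overlaps.
Q starts exactly when S ends (back-to-back, no overlap), so S has no further overlaps.
T starts after Q ends.
Every pair is clear; the schedule has no overlaps.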